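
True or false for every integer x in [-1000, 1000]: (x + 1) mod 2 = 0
The claim fails at x = 0:
x = 0: LHS = (0 + 1) mod 2 = 1 mod 2 = 1; 1 = 0 — FAILS

Because a single integer refutes it, the statement is false.

Answer: False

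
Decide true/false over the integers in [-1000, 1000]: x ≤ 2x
The claim fails at x = -1:
x = -1: RHS = 2·(-1) = -2; -1 ≤ -2 — FAILS

Because a single integer refutes it, the statement is false.

Answer: False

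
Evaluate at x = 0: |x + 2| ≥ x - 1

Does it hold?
x = 0: LHS = |0 + 2| = |2| = 2, RHS = 0 - 1 = -1; 2 ≥ -1 — holds

The relation is satisfied at x = 0.

Answer: Yes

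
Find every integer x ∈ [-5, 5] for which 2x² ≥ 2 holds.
Holds for: {-5, -4, -3, -2, -1, 1, 2, 3, 4, 5}
Fails for: {0}

Answer: {-5, -4, -3, -2, -1, 1, 2, 3, 4, 5}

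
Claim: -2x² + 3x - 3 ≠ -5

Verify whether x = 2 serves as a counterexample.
Substitute x = 2 into the relation:
x = 2: LHS = -2·2² + 3·2 - 3 = -5; -5 ≠ -5 — FAILS

Since the claim fails at x = 2, this value is a counterexample.

Answer: Yes, x = 2 is a counterexample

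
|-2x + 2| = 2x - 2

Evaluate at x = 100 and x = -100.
x = 100: LHS = |-2·100 + 2| = |-198| = 198, RHS = 2·100 - 2 = 198; 198 = 198 — holds
x = -100: LHS = |-2·(-100) + 2| = |202| = 202, RHS = 2·(-100) - 2 = -202; 202 = -202 — FAILS

Answer: Partially: holds for x = 100, fails for x = -100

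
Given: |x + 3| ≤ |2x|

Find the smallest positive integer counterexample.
Testing positive integers:
x = 1: LHS = |1 + 3| = |4| = 4, RHS = |2·1| = |2| = 2; 4 ≤ 2 — FAILS  ← smallest positive counterexample

Answer: x = 1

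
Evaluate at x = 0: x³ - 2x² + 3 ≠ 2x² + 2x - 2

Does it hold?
x = 0: LHS = 0³ - 2·0² + 3 = 3, RHS = 2·0² + 2·0 - 2 = -2; 3 ≠ -2 — holds

The relation is satisfied at x = 0.

Answer: Yes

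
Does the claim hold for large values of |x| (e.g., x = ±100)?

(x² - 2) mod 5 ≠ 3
x = 100: LHS = (100² - 2) mod 5 = 9998 mod 5 = 3; 3 ≠ 3 — FAILS
x = -100: LHS = ((-100)² - 2) mod 5 = 9998 mod 5 = 3; 3 ≠ 3 — FAILS

Answer: No, fails for both x = 100 and x = -100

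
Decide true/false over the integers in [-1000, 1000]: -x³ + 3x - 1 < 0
The claim fails at x = 1:
x = 1: LHS = -1³ + 3·1 - 1 = 1; 1 < 0 — FAILS

Because a single integer refutes it, the statement is false.

Answer: False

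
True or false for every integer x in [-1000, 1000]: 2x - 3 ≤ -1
The claim fails at x = 2:
x = 2: LHS = 2·2 - 3 = 1; 1 ≤ -1 — FAILS

Because a single integer refutes it, the statement is false.

Answer: False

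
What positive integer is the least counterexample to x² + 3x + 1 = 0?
Testing positive integers:
x = 1: LHS = 1² + 3·1 + 1 = 5; 5 = 0 — FAILS  ← smallest positive counterexample

Answer: x = 1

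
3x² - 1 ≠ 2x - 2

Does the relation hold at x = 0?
x = 0: LHS = 3·0² - 1 = -1, RHS = 2·0 - 2 = -2; -1 ≠ -2 — holds

The relation is satisfied at x = 0.

Answer: Yes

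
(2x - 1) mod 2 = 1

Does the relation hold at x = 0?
x = 0: LHS = (2·0 - 1) mod 2 = (-1) mod 2 = 1; 1 = 1 — holds

The relation is satisfied at x = 0.

Answer: Yes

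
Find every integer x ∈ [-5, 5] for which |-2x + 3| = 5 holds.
Holds for: {-1, 4}
Fails for: {-5, -4, -3, -2, 0, 1, 2, 3, 5}

Answer: {-1, 4}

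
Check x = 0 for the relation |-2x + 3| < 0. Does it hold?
x = 0: LHS = |-2·0 + 3| = |3| = 3; 3 < 0 — FAILS

The relation fails at x = 0, so x = 0 is a counterexample.

Answer: No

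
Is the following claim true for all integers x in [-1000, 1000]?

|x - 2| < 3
The claim fails at x = -1:
x = -1: LHS = |(-1) - 2| = |-3| = 3; 3 < 3 — FAILS

Because a single integer refutes it, the statement is false.

Answer: False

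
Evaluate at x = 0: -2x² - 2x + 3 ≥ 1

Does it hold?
x = 0: LHS = -2·0² - 2·0 + 3 = 3; 3 ≥ 1 — holds

The relation is satisfied at x = 0.

Answer: Yes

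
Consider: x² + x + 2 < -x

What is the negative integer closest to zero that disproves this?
Testing negative integers from -1 downward:
x = -1: LHS = (-1)² + (-1) + 2 = 2, RHS = -(-1) = 1; 2 < 1 — FAILS  ← closest negative counterexample to 0

Answer: x = -1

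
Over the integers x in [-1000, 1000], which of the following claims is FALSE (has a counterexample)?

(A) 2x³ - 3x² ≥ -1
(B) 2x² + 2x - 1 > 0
(A) x = -1: LHS = 2·(-1)³ - 3·(-1)² = -5; -5 ≥ -1 — FAILS
(B) x = 0: LHS = 2·0² + 2·0 - 1 = -1; -1 > 0 — FAILS

Answer: Both A and B are false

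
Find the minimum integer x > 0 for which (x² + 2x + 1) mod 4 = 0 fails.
Testing positive integers:
x = 1: LHS = (1² + 2·1 + 1) mod 4 = 4 mod 4 = 0; 0 = 0 — holds
x = 2: LHS = (2² + 2·2 + 1) mod 4 = 9 mod 4 = 1; 1 = 0 — FAILS  ← smallest positive counterexample

Answer: x = 2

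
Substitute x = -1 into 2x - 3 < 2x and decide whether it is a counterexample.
Substitute x = -1 into the relation:
x = -1: LHS = 2·(-1) - 3 = -5, RHS = 2·(-1) = -2; -5 < -2 — holds

The relation holds at x = -1, so it is not a counterexample.

Answer: No, x = -1 is not a counterexample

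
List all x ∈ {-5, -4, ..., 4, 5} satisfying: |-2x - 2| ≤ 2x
Over all integers in [-5, 5], LHS − RHS is smallest at x = 0, where it equals 2:
x = 0: LHS = |-2·0 - 2| = |-2| = 2, RHS = 2·0 = 0; 2 ≤ 0 — FAILS
At the ends of the range:
x = -5: LHS = |-2·(-5) - 2| = |8| = 8, RHS = 2·(-5) = -10; 8 ≤ -10 — FAILS
x = 5: LHS = |-2·5 - 2| = |-12| = 12, RHS = 2·5 = 10; 12 ≤ 10 — FAILS
Hence LHS − RHS is never zero or negative, i.e. LHS > RHS throughout, so the claimed relation (≤) fails for every integer in [-5, 5].

Answer: None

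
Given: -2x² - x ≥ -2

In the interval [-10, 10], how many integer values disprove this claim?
Counterexamples in [-10, 10]: {-10, -9, -8, -7, -6, -5, -4, -3, -2, 1, 2, 3, 4, 5, 6, 7, 8, 9, 10}.

Counting them gives 19 values.

Answer: 19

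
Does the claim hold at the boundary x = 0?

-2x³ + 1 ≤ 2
x = 0: LHS = -2·0³ + 1 = 1; 1 ≤ 2 — holds

The relation is satisfied at x = 0.

Answer: Yes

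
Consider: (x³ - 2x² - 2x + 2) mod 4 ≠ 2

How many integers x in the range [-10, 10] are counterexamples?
Counterexamples in [-10, 10]: {-10, -8, -6, -4, -2, 0, 2, 4, 6, 8, 10}.

Counting them gives 11 values.

Answer: 11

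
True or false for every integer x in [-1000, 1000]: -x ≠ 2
The claim fails at x = -2:
x = -2: LHS = -(-2) = 2; 2 ≠ 2 — FAILS

Because a single integer refutes it, the statement is false.

Answer: False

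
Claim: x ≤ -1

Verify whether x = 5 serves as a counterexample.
Substitute x = 5 into the relation:
x = 5: 5 ≤ -1 — FAILS

Since the claim fails at x = 5, this value is a counterexample.

Answer: Yes, x = 5 is a counterexample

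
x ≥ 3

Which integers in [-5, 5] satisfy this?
Holds for: {3, 4, 5}
Fails for: {-5, -4, -3, -2, -1, 0, 1, 2}

Answer: {3, 4, 5}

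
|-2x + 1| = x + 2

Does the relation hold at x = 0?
x = 0: LHS = |-2·0 + 1| = |1| = 1, RHS = 0 + 2 = 2; 1 = 2 — FAILS

The relation fails at x = 0, so x = 0 is a counterexample.

Answer: No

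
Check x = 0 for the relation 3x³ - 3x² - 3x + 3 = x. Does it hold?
x = 0: LHS = 3·0³ - 3·0² - 3·0 + 3 = 3; 3 = 0 — FAILS

The relation fails at x = 0, so x = 0 is a counterexample.

Answer: No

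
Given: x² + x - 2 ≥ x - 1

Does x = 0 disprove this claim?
Substitute x = 0 into the relation:
x = 0: LHS = 0² + 0 - 2 = -2, RHS = 0 - 1 = -1; -2 ≥ -1 — FAILS

Since the claim fails at x = 0, this value is a counterexample.

Answer: Yes, x = 0 is a counterexample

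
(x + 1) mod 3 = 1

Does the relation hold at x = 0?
x = 0: LHS = (0 + 1) mod 3 = 1 mod 3 = 1; 1 = 1 — holds

The relation is satisfied at x = 0.

Answer: Yes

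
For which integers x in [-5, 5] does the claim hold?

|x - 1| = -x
Over all integers in [-5, 5], LHS − RHS is always positive; it is smallest at x = 0, where it equals 1:
x = 0: LHS = |0 - 1| = |-1| = 1, RHS = -0 = 0; 1 = 0 — FAILS
At the ends of the range:
x = -5: LHS = |(-5) - 1| = |-6| = 6, RHS = -(-5) = 5; 6 = 5 — FAILS
x = 5: LHS = |5 - 1| = |4| = 4; 4 = -5 — FAILS
Hence LHS − RHS is never 0, i.e. the two sides are never equal, so the claimed relation (=) fails for every integer in [-5, 5].

Answer: None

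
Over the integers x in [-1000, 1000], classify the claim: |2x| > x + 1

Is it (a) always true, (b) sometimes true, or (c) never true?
Holds at x = -1: LHS = |2·(-1)| = |-2| = 2, RHS = (-1) + 1 = 0; 2 > 0 — holds
Fails at x = 0: LHS = |2·0| = |0| = 0, RHS = 0 + 1 = 1; 0 > 1 — FAILS
It is satisfied by some integers in the range but not all.

Answer: Sometimes true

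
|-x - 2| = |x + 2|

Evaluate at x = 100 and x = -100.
x = 100: LHS = |-100 - 2| = |-102| = 102, RHS = |100 + 2| = |102| = 102; 102 = 102 — holds
x = -100: LHS = |-(-100) - 2| = |98| = 98, RHS = |(-100) + 2| = |-98| = 98; 98 = 98 — holds

Answer: Yes, holds for both x = 100 and x = -100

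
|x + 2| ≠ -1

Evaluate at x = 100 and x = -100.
x = 100: LHS = |100 + 2| = |102| = 102; 102 ≠ -1 — holds
x = -100: LHS = |(-100) + 2| = |-98| = 98; 98 ≠ -1 — holds

Answer: Yes, holds for both x = 100 and x = -100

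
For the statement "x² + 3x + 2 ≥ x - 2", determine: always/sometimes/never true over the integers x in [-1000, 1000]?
Over all integers in [-1000, 1000], LHS − RHS is smallest at x = -1, where it equals 3:
x = -1: LHS = (-1)² + 3·(-1) + 2 = 0, RHS = (-1) - 2 = -3; 0 ≥ -3 — holds
At the ends of the range:
x = -1000: LHS = (-1000)² + 3·(-1000) + 2 = 997002, RHS = (-1000) - 2 = -1002; 997002 ≥ -1002 — holds
x = 1000: LHS = 1000² + 3·1000 + 2 = 1003002, RHS = 1000 - 2 = 998; 1003002 ≥ 998 — holds
Hence LHS − RHS is never negative, i.e. LHS ≥ RHS throughout, so the relation holds for every integer in [-1000, 1000].

No counterexample exists.

Answer: Always true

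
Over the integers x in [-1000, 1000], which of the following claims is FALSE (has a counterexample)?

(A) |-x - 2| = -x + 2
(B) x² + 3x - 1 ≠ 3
(A) x = 1: LHS = |-1 - 2| = |-3| = 3, RHS = -1 + 2 = 1; 3 = 1 — FAILS
(B) x = 1: LHS = 1² + 3·1 - 1 = 3; 3 ≠ 3 — FAILS

Answer: Both A and B are false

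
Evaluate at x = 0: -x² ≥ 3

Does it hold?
x = 0: LHS = -0² = 0; 0 ≥ 3 — FAILS

The relation fails at x = 0, so x = 0 is a counterexample.

Answer: No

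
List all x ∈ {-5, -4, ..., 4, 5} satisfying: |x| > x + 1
Holds for: {-5, -4, -3, -2, -1}
Fails for: {0, 1, 2, 3, 4, 5}

Answer: {-5, -4, -3, -2, -1}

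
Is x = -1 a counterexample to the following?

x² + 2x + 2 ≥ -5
Substitute x = -1 into the relation:
x = -1: LHS = (-1)² + 2·(-1) + 2 = 1; 1 ≥ -5 — holds

The relation holds at x = -1, so it is not a counterexample.

Answer: No, x = -1 is not a counterexample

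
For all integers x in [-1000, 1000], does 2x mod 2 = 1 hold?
The claim fails at x = 0:
x = 0: LHS = (2·0) mod 2 = 0 mod 2 = 0; 0 = 1 — FAILS

Because a single integer refutes it, the statement is false.

Answer: False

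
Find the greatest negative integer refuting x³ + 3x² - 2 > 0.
Testing negative integers from -1 downward:
x = -1: LHS = (-1)³ + 3·(-1)² - 2 = 0; 0 > 0 — FAILS  ← closest negative counterexample to 0

Answer: x = -1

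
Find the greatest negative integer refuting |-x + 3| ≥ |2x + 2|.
Testing negative integers from -1 downward:
x = -1: LHS = |-(-1) + 3| = |4| = 4, RHS = |2·(-1) + 2| = |0| = 0; 4 ≥ 0 — holds
x = -2: LHS = |-(-2) + 3| = |5| = 5, RHS = |2·(-2) + 2| = |-2| = 2; 5 ≥ 2 — holds
x = -3: LHS = |-(-3) + 3| = |6| = 6, RHS = |2·(-3) + 2| = |-4| = 4; 6 ≥ 4 — holds
x = -4: LHS = |-(-4) + 3| = |7| = 7, RHS = |2·(-4) + 2| = |-6| = 6; 7 ≥ 6 — holds
x = -5: LHS = |-(-5) + 3| = |8| = 8, RHS = |2·(-5) + 2| = |-8| = 8; 8 ≥ 8 — holds
x = -6: LHS = |-(-6) + 3| = |9| = 9, RHS = |2·(-6) + 2| = |-10| = 10; 9 ≥ 10 — FAILS  ← closest negative counterexample to 0

Answer: x = -6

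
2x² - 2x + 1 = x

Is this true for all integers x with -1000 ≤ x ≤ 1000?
The claim fails at x = 0:
x = 0: LHS = 2·0² - 2·0 + 1 = 1; 1 = 0 — FAILS

Because a single integer refutes it, the statement is false.

Answer: False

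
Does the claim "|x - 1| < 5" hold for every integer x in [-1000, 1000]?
The claim fails at x = -4:
x = -4: LHS = |(-4) - 1| = |-5| = 5; 5 < 5 — FAILS

Because a single integer refutes it, the statement is false.

Answer: False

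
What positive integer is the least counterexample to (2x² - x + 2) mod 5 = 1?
Testing positive integers:
x = 1: LHS = (2·1² - 1 + 2) mod 5 = 3 mod 5 = 3; 3 = 1 — FAILS  ← smallest positive counterexample

Answer: x = 1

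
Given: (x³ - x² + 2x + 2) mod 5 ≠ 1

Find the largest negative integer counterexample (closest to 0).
Testing negative integers from -1 downward:
x = -1: LHS = ((-1)³ - (-1)² + 2·(-1) + 2) mod 5 = (-2) mod 5 = 3; 3 ≠ 1 — holds
x = -2: LHS = ((-2)³ - (-2)² + 2·(-2) + 2) mod 5 = (-14) mod 5 = 1; 1 ≠ 1 — FAILS  ← closest negative counterexample to 0

Answer: x = -2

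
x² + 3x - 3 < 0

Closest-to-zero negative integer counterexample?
Testing negative integers from -1 downward:
x = -1: LHS = (-1)² + 3·(-1) - 3 = -5; -5 < 0 — holds
x = -2: LHS = (-2)² + 3·(-2) - 3 = -5; -5 < 0 — holds
x = -3: LHS = (-3)² + 3·(-3) - 3 = -3; -3 < 0 — holds
x = -4: LHS = (-4)² + 3·(-4) - 3 = 1; 1 < 0 — FAILS  ← closest negative counterexample to 0

Answer: x = -4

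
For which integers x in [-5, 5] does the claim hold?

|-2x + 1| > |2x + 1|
Holds for: {-5, -4, -3, -2, -1}
Fails for: {0, 1, 2, 3, 4, 5}

Answer: {-5, -4, -3, -2, -1}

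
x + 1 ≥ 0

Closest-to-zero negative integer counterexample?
Testing negative integers from -1 downward:
x = -1: LHS = (-1) + 1 = 0; 0 ≥ 0 — holds
x = -2: LHS = (-2) + 1 = -1; -1 ≥ 0 — FAILS  ← closest negative counterexample to 0

Answer: x = -2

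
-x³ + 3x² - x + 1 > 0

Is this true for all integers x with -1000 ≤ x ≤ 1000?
The claim fails at x = 3:
x = 3: LHS = -3³ + 3·3² - 3 + 1 = -2; -2 > 0 — FAILS

Because a single integer refutes it, the statement is false.

Answer: False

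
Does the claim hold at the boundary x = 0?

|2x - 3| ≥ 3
x = 0: LHS = |2·0 - 3| = |-3| = 3; 3 ≥ 3 — holds

The relation is satisfied at x = 0.

Answer: Yes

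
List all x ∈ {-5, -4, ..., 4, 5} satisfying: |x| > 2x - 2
Holds for: {-5, -4, -3, -2, -1, 0, 1}
Fails for: {2, 3, 4, 5}

Answer: {-5, -4, -3, -2, -1, 0, 1}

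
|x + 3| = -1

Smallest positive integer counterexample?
Testing positive integers:
x = 1: LHS = |1 + 3| = |4| = 4; 4 = -1 — FAILS  ← smallest positive counterexample

Answer: x = 1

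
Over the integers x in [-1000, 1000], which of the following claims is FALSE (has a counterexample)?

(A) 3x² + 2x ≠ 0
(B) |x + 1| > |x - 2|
(A) x = 0: LHS = 3·0² + 2·0 = 0; 0 ≠ 0 — FAILS
(B) x = 0: LHS = |0 + 1| = |1| = 1, RHS = |0 - 2| = |-2| = 2; 1 > 2 — FAILS

Answer: Both A and B are false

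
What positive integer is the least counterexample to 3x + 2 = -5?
Testing positive integers:
x = 1: LHS = 3·1 + 2 = 5; 5 = -5 — FAILS  ← smallest positive counterexample

Answer: x = 1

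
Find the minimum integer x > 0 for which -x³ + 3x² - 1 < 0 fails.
Testing positive integers:
x = 1: LHS = -1³ + 3·1² - 1 = 1; 1 < 0 — FAILS  ← smallest positive counterexample

Answer: x = 1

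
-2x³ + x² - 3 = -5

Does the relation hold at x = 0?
x = 0: LHS = -2·0³ + 0² - 3 = -3; -3 = -5 — FAILS

The relation fails at x = 0, so x = 0 is a counterexample.

Answer: No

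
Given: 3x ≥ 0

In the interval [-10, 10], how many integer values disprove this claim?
Counterexamples in [-10, 10]: {-10, -9, -8, -7, -6, -5, -4, -3, -2, -1}.

Counting them gives 10 values.

Answer: 10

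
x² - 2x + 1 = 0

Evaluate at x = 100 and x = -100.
x = 100: LHS = 100² - 2·100 + 1 = 9801; 9801 = 0 — FAILS
x = -100: LHS = (-100)² - 2·(-100) + 1 = 10201; 10201 = 0 — FAILS

Answer: No, fails for both x = 100 and x = -100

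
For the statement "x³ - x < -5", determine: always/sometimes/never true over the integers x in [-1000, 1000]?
Holds at x = -2: LHS = (-2)³ - (-2) = -6; -6 < -5 — holds
Fails at x = 0: LHS = 0³ - 0 = 0; 0 < -5 — FAILS
It is satisfied by some integers in the range but not all.

Answer: Sometimes true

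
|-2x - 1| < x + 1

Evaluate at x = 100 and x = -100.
x = 100: LHS = |-2·100 - 1| = |-201| = 201, RHS = 100 + 1 = 101; 201 < 101 — FAILS
x = -100: LHS = |-2·(-100) - 1| = |199| = 199, RHS = (-100) + 1 = -99; 199 < -99 — FAILS

Answer: No, fails for both x = 100 and x = -100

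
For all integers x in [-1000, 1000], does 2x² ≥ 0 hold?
Over all integers in [-1000, 1000], LHS − RHS is smallest at x = 0, where it equals 0:
x = 0: LHS = 2·0² = 0; 0 ≥ 0 — holds
At the ends of the range:
x = -1000: LHS = 2·(-1000)² = 2000000; 2000000 ≥ 0 — holds
x = 1000: LHS = 2·1000² = 2000000; 2000000 ≥ 0 — holds
Hence LHS − RHS is never negative, i.e. LHS ≥ RHS throughout, so the relation holds for every integer in [-1000, 1000].

No counterexample exists.

Answer: True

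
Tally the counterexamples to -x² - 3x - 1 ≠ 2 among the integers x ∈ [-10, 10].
Over all integers in [-10, 10], LHS − RHS is always negative; it is closest to 0 at x = -1, where it equals -1:
x = -1: LHS = -(-1)² - 3·(-1) - 1 = 1; 1 ≠ 2 — holds
At the ends of the range:
x = -10: LHS = -(-10)² - 3·(-10) - 1 = -71; -71 ≠ 2 — holds
x = 10: LHS = -10² - 3·10 - 1 = -131; -131 ≠ 2 — holds
Hence LHS − RHS is never 0, i.e. the two sides are never equal, so the relation holds for every integer in [-10, 10].

No counterexample appears in that range.

Answer: 0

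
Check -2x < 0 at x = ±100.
x = 100: LHS = -2·100 = -200; -200 < 0 — holds
x = -100: LHS = -2·(-100) = 200; 200 < 0 — FAILS

Answer: Partially: holds for x = 100, fails for x = -100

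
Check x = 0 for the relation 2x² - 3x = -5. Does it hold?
x = 0: LHS = 2·0² - 3·0 = 0; 0 = -5 — FAILS

The relation fails at x = 0, so x = 0 is a counterexample.

Answer: No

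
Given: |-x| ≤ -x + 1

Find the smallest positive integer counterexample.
Testing positive integers:
x = 1: LHS = |-1| = 1, RHS = -1 + 1 = 0; 1 ≤ 0 — FAILS  ← smallest positive counterexample

Answer: x = 1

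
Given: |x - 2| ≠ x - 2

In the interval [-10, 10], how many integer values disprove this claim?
Counterexamples in [-10, 10]: {2, 3, 4, 5, 6, 7, 8, 9, 10}.

Counting them gives 9 values.

Answer: 9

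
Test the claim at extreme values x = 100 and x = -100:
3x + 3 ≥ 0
x = 100: LHS = 3·100 + 3 = 303; 303 ≥ 0 — holds
x = -100: LHS = 3·(-100) + 3 = -297; -297 ≥ 0 — FAILS

Answer: Partially: holds for x = 100, fails for x = -100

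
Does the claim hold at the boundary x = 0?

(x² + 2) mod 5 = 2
x = 0: LHS = (0² + 2) mod 5 = 2 mod 5 = 2; 2 = 2 — holds

The relation is satisfied at x = 0.

Answer: Yes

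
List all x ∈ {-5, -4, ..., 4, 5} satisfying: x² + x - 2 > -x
Holds for: {-5, -4, -3, 1, 2, 3, 4, 5}
Fails for: {-2, -1, 0}

Answer: {-5, -4, -3, 1, 2, 3, 4, 5}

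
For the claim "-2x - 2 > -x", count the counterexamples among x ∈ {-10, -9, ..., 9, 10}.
Counterexamples in [-10, 10]: {-2, -1, 0, 1, 2, 3, 4, 5, 6, 7, 8, 9, 10}.

Counting them gives 13 values.

Answer: 13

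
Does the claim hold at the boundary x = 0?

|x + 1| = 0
x = 0: LHS = |0 + 1| = |1| = 1; 1 = 0 — FAILS

The relation fails at x = 0, so x = 0 is a counterexample.

Answer: No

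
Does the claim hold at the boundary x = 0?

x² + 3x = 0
x = 0: LHS = 0² + 3·0 = 0; 0 = 0 — holds

The relation is satisfied at x = 0.

Answer: Yes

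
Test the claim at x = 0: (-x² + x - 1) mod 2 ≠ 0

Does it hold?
x = 0: LHS = (-0² + 0 - 1) mod 2 = (-1) mod 2 = 1; 1 ≠ 0 — holds

The relation is satisfied at x = 0.

Answer: Yes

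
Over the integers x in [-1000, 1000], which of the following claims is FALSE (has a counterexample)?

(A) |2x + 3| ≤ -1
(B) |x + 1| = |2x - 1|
(A) x = 0: LHS = |2·0 + 3| = |3| = 3; 3 ≤ -1 — FAILS
(B) x = 1: LHS = |1 + 1| = |2| = 2, RHS = |2·1 - 1| = |1| = 1; 2 = 1 — FAILS

Answer: Both A and B are false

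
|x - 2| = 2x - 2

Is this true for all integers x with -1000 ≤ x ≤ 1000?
The claim fails at x = 0:
x = 0: LHS = |0 - 2| = |-2| = 2, RHS = 2·0 - 2 = -2; 2 = -2 — FAILS

Because a single integer refutes it, the statement is false.

Answer: False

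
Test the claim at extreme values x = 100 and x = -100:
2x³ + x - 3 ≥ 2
x = 100: LHS = 2·100³ + 100 - 3 = 2000097; 2000097 ≥ 2 — holds
x = -100: LHS = 2·(-100)³ + (-100) - 3 = -2000103; -2000103 ≥ 2 — FAILS

Answer: Partially: holds for x = 100, fails for x = -100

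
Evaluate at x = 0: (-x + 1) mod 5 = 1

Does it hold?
x = 0: LHS = (-0 + 1) mod 5 = 1 mod 5 = 1; 1 = 1 — holds

The relation is satisfied at x = 0.

Answer: Yes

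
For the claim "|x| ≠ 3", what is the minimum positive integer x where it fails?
Testing positive integers:
x = 1: LHS = |1| = 1; 1 ≠ 3 — holds
x = 2: LHS = |2| = 2; 2 ≠ 3 — holds
x = 3: LHS = |3| = 3; 3 ≠ 3 — FAILS  ← smallest positive counterexample

Answer: x = 3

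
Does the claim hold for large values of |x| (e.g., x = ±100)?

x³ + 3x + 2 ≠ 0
x = 100: LHS = 100³ + 3·100 + 2 = 1000302; 1000302 ≠ 0 — holds
x = -100: LHS = (-100)³ + 3·(-100) + 2 = -1000298; -1000298 ≠ 0 — holds

Answer: Yes, holds for both x = 100 and x = -100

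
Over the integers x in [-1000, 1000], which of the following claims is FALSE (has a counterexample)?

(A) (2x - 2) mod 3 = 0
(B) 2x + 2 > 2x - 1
(A) x = 0: LHS = (2·0 - 2) mod 3 = (-2) mod 3 = 1; 1 = 0 — FAILS

(B) Over all integers in [-1000, 1000], LHS − RHS is smallest at x = 0, where it equals 3:
x = 0: LHS = 2·0 + 2 = 2, RHS = 2·0 - 1 = -1; 2 > -1 — holds
At the ends of the range:
x = -1000: LHS = 2·(-1000) + 2 = -1998, RHS = 2·(-1000) - 1 = -2001; -1998 > -2001 — holds
x = 1000: LHS = 2·1000 + 2 = 2002, RHS = 2·1000 - 1 = 1999; 2002 > 1999 — holds
Hence LHS − RHS is never zero or negative, i.e. LHS > RHS throughout, so the relation holds for every integer in [-1000, 1000].

Only (A) has a counterexample.

Answer: A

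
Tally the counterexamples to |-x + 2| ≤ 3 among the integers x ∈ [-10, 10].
Counterexamples in [-10, 10]: {-10, -9, -8, -7, -6, -5, -4, -3, -2, 6, 7, 8, 9, 10}.

Counting them gives 14 values.

Answer: 14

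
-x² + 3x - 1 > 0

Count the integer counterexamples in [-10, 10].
Counterexamples in [-10, 10]: {-10, -9, -8, -7, -6, -5, -4, -3, -2, -1, 0, 3, 4, 5, 6, 7, 8, 9, 10}.

Counting them gives 19 values.

Answer: 19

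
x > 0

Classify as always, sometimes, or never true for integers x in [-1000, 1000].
Holds at x = 1: 1 > 0 — holds
Fails at x = 0: 0 > 0 — FAILS
It is satisfied by some integers in the range but not all.

Answer: Sometimes true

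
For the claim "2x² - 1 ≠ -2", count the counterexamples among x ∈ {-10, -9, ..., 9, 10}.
Over all integers in [-10, 10], LHS − RHS is always positive; it is smallest at x = 0, where it equals 1:
x = 0: LHS = 2·0² - 1 = -1; -1 ≠ -2 — holds
At the ends of the range:
x = -10: LHS = 2·(-10)² - 1 = 199; 199 ≠ -2 — holds
x = 10: LHS = 2·10² - 1 = 199; 199 ≠ -2 — holds
Hence LHS − RHS is never 0, i.e. the two sides are never equal, so the relation holds for every integer in [-10, 10].

No counterexample appears in that range.

Answer: 0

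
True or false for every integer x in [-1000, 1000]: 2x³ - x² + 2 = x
The claim fails at x = 0:
x = 0: LHS = 2·0³ - 0² + 2 = 2; 2 = 0 — FAILS

Because a single integer refutes it, the statement is false.

Answer: False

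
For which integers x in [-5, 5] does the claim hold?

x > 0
Holds for: {1, 2, 3, 4, 5}
Fails for: {-5, -4, -3, -2, -1, 0}

Answer: {1, 2, 3, 4, 5}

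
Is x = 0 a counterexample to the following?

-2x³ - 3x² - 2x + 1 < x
Substitute x = 0 into the relation:
x = 0: LHS = -2·0³ - 3·0² - 2·0 + 1 = 1; 1 < 0 — FAILS

Since the claim fails at x = 0, this value is a counterexample.

Answer: Yes, x = 0 is a counterexample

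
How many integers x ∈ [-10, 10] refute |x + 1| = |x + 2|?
Counterexamples in [-10, 10]: {-10, -9, -8, -7, -6, -5, -4, -3, -2, -1, 0, 1, 2, 3, 4, 5, 6, 7, 8, 9, 10}.

Counting them gives 21 values.

Answer: 21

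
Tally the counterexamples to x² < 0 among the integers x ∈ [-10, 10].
Counterexamples in [-10, 10]: {-10, -9, -8, -7, -6, -5, -4, -3, -2, -1, 0, 1, 2, 3, 4, 5, 6, 7, 8, 9, 10}.

Counting them gives 21 values.

Answer: 21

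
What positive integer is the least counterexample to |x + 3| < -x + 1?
Testing positive integers:
x = 1: LHS = |1 + 3| = |4| = 4, RHS = -1 + 1 = 0; 4 < 0 — FAILS  ← smallest positive counterexample

Answer: x = 1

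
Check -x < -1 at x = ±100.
x = 100: -100 < -1 — holds
x = -100: LHS = -(-100) = 100; 100 < -1 — FAILS

Answer: Partially: holds for x = 100, fails for x = -100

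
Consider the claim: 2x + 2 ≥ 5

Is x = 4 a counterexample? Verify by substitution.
Substitute x = 4 into the relation:
x = 4: LHS = 2·4 + 2 = 10; 10 ≥ 5 — holds

The claim holds here, so x = 4 is not a counterexample. (A counterexample exists elsewhere, e.g. x = 0.)

Answer: No, x = 4 is not a counterexample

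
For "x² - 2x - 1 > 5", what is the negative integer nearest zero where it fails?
Testing negative integers from -1 downward:
x = -1: LHS = (-1)² - 2·(-1) - 1 = 2; 2 > 5 — FAILS  ← closest negative counterexample to 0

Answer: x = -1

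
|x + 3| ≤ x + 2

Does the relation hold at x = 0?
x = 0: LHS = |0 + 3| = |3| = 3, RHS = 0 + 2 = 2; 3 ≤ 2 — FAILS

The relation fails at x = 0, so x = 0 is a counterexample.

Answer: No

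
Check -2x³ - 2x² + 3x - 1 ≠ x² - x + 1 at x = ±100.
x = 100: LHS = -2·100³ - 2·100² + 3·100 - 1 = -2019701, RHS = 100² - 100 + 1 = 9901; -2019701 ≠ 9901 — holds
x = -100: LHS = -2·(-100)³ - 2·(-100)² + 3·(-100) - 1 = 1979699, RHS = (-100)² - (-100) + 1 = 10101; 1979699 ≠ 10101 — holds

Answer: Yes, holds for both x = 100 and x = -100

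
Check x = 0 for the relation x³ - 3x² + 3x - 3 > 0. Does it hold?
x = 0: LHS = 0³ - 3·0² + 3·0 - 3 = -3; -3 > 0 — FAILS

The relation fails at x = 0, so x = 0 is a counterexample.

Answer: No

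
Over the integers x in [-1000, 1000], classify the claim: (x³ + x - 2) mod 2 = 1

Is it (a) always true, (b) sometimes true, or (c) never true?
For a polynomial with integer coefficients, its value mod 2 depends only on x mod 2, so it suffices to check one representative of each residue class, x = 0, 1:
x = 0: LHS = (0³ + 0 - 2) mod 2 = (-2) mod 2 = 0; 0 = 1 — FAILS
x = 1: LHS = (1³ + 1 - 2) mod 2 = 0 mod 2 = 0; 0 = 1 — FAILS
The relation fails in every residue class, so the claimed relation (=) fails for every integer in [-1000, 1000].

No integer in the range satisfies it.

Answer: Never true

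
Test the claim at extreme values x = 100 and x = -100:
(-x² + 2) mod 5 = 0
x = 100: LHS = (-100² + 2) mod 5 = (-9998) mod 5 = 2; 2 = 0 — FAILS
x = -100: LHS = (-(-100)² + 2) mod 5 = (-9998) mod 5 = 2; 2 = 0 — FAILS

Answer: No, fails for both x = 100 and x = -100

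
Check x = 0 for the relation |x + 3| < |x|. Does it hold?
x = 0: LHS = |0 + 3| = |3| = 3, RHS = |0| = 0; 3 < 0 — FAILS

The relation fails at x = 0, so x = 0 is a counterexample.

Answer: No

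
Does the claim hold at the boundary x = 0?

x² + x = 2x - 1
x = 0: LHS = 0² + 0 = 0, RHS = 2·0 - 1 = -1; 0 = -1 — FAILS

The relation fails at x = 0, so x = 0 is a counterexample.

Answer: No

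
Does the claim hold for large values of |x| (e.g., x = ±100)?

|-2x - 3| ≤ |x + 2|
x = 100: LHS = |-2·100 - 3| = |-203| = 203, RHS = |100 + 2| = |102| = 102; 203 ≤ 102 — FAILS
x = -100: LHS = |-2·(-100) - 3| = |197| = 197, RHS = |(-100) + 2| = |-98| = 98; 197 ≤ 98 — FAILS

Answer: No, fails for both x = 100 and x = -100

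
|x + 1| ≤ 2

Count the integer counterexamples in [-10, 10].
Counterexamples in [-10, 10]: {-10, -9, -8, -7, -6, -5, -4, 2, 3, 4, 5, 6, 7, 8, 9, 10}.

Counting them gives 16 values.

Answer: 16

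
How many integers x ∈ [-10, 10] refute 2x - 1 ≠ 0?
Track d = LHS − RHS over the integers in [-10, 10]. Equality would need d = 0, but d changes sign only between consecutive integers, jumping over 0:
x = 0: LHS = 2·0 - 1 = -1; -1 ≠ 0 — holds  (d = -1)
x = 1: LHS = 2·1 - 1 = 1; 1 ≠ 0 — holds  (d = 1)
Away from these crossings d keeps a constant sign, and checking every integer in [-10, 10] confirms d ≠ 0 throughout. Hence the two sides are never equal, so the relation holds for every integer in [-10, 10].

No counterexample appears in that range.

Answer: 0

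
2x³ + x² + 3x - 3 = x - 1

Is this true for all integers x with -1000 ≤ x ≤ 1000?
The claim fails at x = 0:
x = 0: LHS = 2·0³ + 0² + 3·0 - 3 = -3, RHS = 0 - 1 = -1; -3 = -1 — FAILS

Because a single integer refutes it, the statement is false.

Answer: False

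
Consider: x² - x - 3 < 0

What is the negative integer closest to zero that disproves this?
Testing negative integers from -1 downward:
x = -1: LHS = (-1)² - (-1) - 3 = -1; -1 < 0 — holds
x = -2: LHS = (-2)² - (-2) - 3 = 3; 3 < 0 — FAILS  ← closest negative counterexample to 0

Answer: x = -2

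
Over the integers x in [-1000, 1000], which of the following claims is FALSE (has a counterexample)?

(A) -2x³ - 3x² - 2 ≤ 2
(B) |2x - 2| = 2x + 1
(A) x = -3: LHS = -2·(-3)³ - 3·(-3)² - 2 = 25; 25 ≤ 2 — FAILS
(B) x = 0: LHS = |2·0 - 2| = |-2| = 2, RHS = 2·0 + 1 = 1; 2 = 1 — FAILS

Answer: Both A and B are false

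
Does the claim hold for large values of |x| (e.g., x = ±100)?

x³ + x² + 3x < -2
x = 100: LHS = 100³ + 100² + 3·100 = 1010300; 1010300 < -2 — FAILS
x = -100: LHS = (-100)³ + (-100)² + 3·(-100) = -990300; -990300 < -2 — holds

Answer: Partially: fails for x = 100, holds for x = -100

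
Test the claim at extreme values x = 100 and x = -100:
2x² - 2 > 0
x = 100: LHS = 2·100² - 2 = 19998; 19998 > 0 — holds
x = -100: LHS = 2·(-100)² - 2 = 19998; 19998 > 0 — holds

Answer: Yes, holds for both x = 100 and x = -100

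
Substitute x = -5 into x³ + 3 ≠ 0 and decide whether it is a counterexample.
Substitute x = -5 into the relation:
x = -5: LHS = (-5)³ + 3 = -122; -122 ≠ 0 — holds

The relation holds at x = -5, so it is not a counterexample.

Answer: No, x = -5 is not a counterexample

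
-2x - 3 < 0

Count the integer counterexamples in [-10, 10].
Counterexamples in [-10, 10]: {-10, -9, -8, -7, -6, -5, -4, -3, -2}.

Counting them gives 9 values.

Answer: 9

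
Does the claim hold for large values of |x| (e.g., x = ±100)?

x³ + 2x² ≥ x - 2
x = 100: LHS = 100³ + 2·100² = 1020000, RHS = 100 - 2 = 98; 1020000 ≥ 98 — holds
x = -100: LHS = (-100)³ + 2·(-100)² = -980000, RHS = (-100) - 2 = -102; -980000 ≥ -102 — FAILS

Answer: Partially: holds for x = 100, fails for x = -100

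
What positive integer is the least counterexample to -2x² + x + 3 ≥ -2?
Testing positive integers:
x = 1: LHS = -2·1² + 1 + 3 = 2; 2 ≥ -2 — holds
x = 2: LHS = -2·2² + 2 + 3 = -3; -3 ≥ -2 — FAILS  ← smallest positive counterexample

Answer: x = 2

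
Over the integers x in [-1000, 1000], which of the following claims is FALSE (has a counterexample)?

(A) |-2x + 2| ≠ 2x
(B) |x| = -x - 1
(A) Track d = LHS − RHS over the integers in [-1000, 1000]. Equality would need d = 0, but d changes sign only between consecutive integers, jumping over 0:
x = 0: LHS = |-2·0 + 2| = |2| = 2, RHS = 2·0 = 0; 2 ≠ 0 — holds  (d = 2)
x = 1: LHS = |-2·1 + 2| = |0| = 0, RHS = 2·1 = 2; 0 ≠ 2 — holds  (d = -2)
Away from these crossings d keeps a constant sign, and checking every integer in [-1000, 1000] confirms d ≠ 0 throughout. Hence the two sides are never equal, so the relation holds for every integer in [-1000, 1000].

(B) x = 0: LHS = |0| = 0, RHS = -0 - 1 = -1; 0 = -1 — FAILS

Only (B) has a counterexample.

Answer: B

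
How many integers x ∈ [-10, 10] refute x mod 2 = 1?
Counterexamples in [-10, 10]: {-10, -8, -6, -4, -2, 0, 2, 4, 6, 8, 10}.

Counting them gives 11 values.

Answer: 11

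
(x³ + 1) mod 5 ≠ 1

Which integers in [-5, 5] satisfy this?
Holds for: {-4, -3, -2, -1, 1, 2, 3, 4}
Fails for: {-5, 0, 5}

Answer: {-4, -3, -2, -1, 1, 2, 3, 4}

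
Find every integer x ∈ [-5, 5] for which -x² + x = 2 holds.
Over all integers in [-5, 5], LHS − RHS is always negative; it is closest to 0 at x = 0, where it equals -2:
x = 0: LHS = -0² + 0 = 0; 0 = 2 — FAILS
At the ends of the range:
x = -5: LHS = -(-5)² + (-5) = -30; -30 = 2 — FAILS
x = 5: LHS = -5² + 5 = -20; -20 = 2 — FAILS
Hence LHS − RHS is never 0, i.e. the two sides are never equal, so the claimed relation (=) fails for every integer in [-5, 5].

Answer: None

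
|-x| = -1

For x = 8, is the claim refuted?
Substitute x = 8 into the relation:
x = 8: LHS = |-8| = 8; 8 = -1 — FAILS

Since the claim fails at x = 8, this value is a counterexample.

Answer: Yes, x = 8 is a counterexample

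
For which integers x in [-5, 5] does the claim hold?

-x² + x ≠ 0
Holds for: {-5, -4, -3, -2, -1, 2, 3, 4, 5}
Fails for: {0, 1}

Answer: {-5, -4, -3, -2, -1, 2, 3, 4, 5}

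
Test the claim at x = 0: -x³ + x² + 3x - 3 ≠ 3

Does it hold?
x = 0: LHS = -0³ + 0² + 3·0 - 3 = -3; -3 ≠ 3 — holds

The relation is satisfied at x = 0.

Answer: Yes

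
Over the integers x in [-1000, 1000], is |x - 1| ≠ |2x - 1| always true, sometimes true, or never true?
Holds at x = 1: LHS = |1 - 1| = |0| = 0, RHS = |2·1 - 1| = |1| = 1; 0 ≠ 1 — holds
Fails at x = 0: LHS = |0 - 1| = |-1| = 1, RHS = |2·0 - 1| = |-1| = 1; 1 ≠ 1 — FAILS
It is satisfied by some integers in the range but not all.

Answer: Sometimes true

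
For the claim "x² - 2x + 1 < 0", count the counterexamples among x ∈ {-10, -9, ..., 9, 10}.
Counterexamples in [-10, 10]: {-10, -9, -8, -7, -6, -5, -4, -3, -2, -1, 0, 1, 2, 3, 4, 5, 6, 7, 8, 9, 10}.

Counting them gives 21 values.

Answer: 21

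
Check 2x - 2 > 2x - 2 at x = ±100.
x = 100: LHS = 2·100 - 2 = 198, RHS = 2·100 - 2 = 198; 198 > 198 — FAILS
x = -100: LHS = 2·(-100) - 2 = -202, RHS = 2·(-100) - 2 = -202; -202 > -202 — FAILS

Answer: No, fails for both x = 100 and x = -100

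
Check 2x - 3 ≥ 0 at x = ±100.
x = 100: LHS = 2·100 - 3 = 197; 197 ≥ 0 — holds
x = -100: LHS = 2·(-100) - 3 = -203; -203 ≥ 0 — FAILS

Answer: Partially: holds for x = 100, fails for x = -100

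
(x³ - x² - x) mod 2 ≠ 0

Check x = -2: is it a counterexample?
Substitute x = -2 into the relation:
x = -2: LHS = ((-2)³ - (-2)² - (-2)) mod 2 = (-10) mod 2 = 0; 0 ≠ 0 — FAILS

Since the claim fails at x = -2, this value is a counterexample.

Answer: Yes, x = -2 is a counterexample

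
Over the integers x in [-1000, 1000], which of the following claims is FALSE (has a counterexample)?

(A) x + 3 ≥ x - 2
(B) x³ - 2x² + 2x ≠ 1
(A) Over all integers in [-1000, 1000], LHS − RHS is smallest at x = 0, where it equals 5:
x = 0: LHS = 0 + 3 = 3, RHS = 0 - 2 = -2; 3 ≥ -2 — holds
At the ends of the range:
x = -1000: LHS = (-1000) + 3 = -997, RHS = (-1000) - 2 = -1002; -997 ≥ -1002 — holds
x = 1000: LHS = 1000 + 3 = 1003, RHS = 1000 - 2 = 998; 1003 ≥ 998 — holds
Hence LHS − RHS is never negative, i.e. LHS ≥ RHS throughout, so the relation holds for every integer in [-1000, 1000].

(B) x = 1: LHS = 1³ - 2·1² + 2·1 = 1; 1 ≠ 1 — FAILS

Only (B) has a counterexample.

Answer: B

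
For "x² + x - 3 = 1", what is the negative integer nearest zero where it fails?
Testing negative integers from -1 downward:
x = -1: LHS = (-1)² + (-1) - 3 = -3; -3 = 1 — FAILS  ← closest negative counterexample to 0

Answer: x = -1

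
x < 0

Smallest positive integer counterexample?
Testing positive integers:
x = 1: 1 < 0 — FAILS  ← smallest positive counterexample

Answer: x = 1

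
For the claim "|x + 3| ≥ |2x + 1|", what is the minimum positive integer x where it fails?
Testing positive integers:
x = 1: LHS = |1 + 3| = |4| = 4, RHS = |2·1 + 1| = |3| = 3; 4 ≥ 3 — holds
x = 2: LHS = |2 + 3| = |5| = 5, RHS = |2·2 + 1| = |5| = 5; 5 ≥ 5 — holds
x = 3: LHS = |3 + 3| = |6| = 6, RHS = |2·3 + 1| = |7| = 7; 6 ≥ 7 — FAILS  ← smallest positive counterexample

Answer: x = 3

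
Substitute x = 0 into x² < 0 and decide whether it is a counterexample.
Substitute x = 0 into the relation:
x = 0: LHS = 0² = 0; 0 < 0 — FAILS

Since the claim fails at x = 0, this value is a counterexample.

Answer: Yes, x = 0 is a counterexample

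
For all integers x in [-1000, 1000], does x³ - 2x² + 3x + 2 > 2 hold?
The claim fails at x = 0:
x = 0: LHS = 0³ - 2·0² + 3·0 + 2 = 2; 2 > 2 — FAILS

Because a single integer refutes it, the statement is false.

Answer: False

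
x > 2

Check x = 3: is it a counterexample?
Substitute x = 3 into the relation:
x = 3: 3 > 2 — holds

The claim holds here, so x = 3 is not a counterexample. (A counterexample exists elsewhere, e.g. x = 0.)

Answer: No, x = 3 is not a counterexample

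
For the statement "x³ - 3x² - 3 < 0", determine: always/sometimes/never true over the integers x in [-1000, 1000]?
Holds at x = 0: LHS = 0³ - 3·0² - 3 = -3; -3 < 0 — holds
Fails at x = 4: LHS = 4³ - 3·4² - 3 = 13; 13 < 0 — FAILS
It is satisfied by some integers in the range but not all.

Answer: Sometimes true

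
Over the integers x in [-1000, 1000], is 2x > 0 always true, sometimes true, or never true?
Holds at x = 1: LHS = 2·1 = 2; 2 > 0 — holds
Fails at x = 0: LHS = 2·0 = 0; 0 > 0 — FAILS
It is satisfied by some integers in the range but not all.

Answer: Sometimes true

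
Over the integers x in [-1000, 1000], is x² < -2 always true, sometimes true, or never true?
Over all integers in [-1000, 1000], LHS − RHS is smallest at x = 0, where it equals 2:
x = 0: LHS = 0² = 0; 0 < -2 — FAILS
At the ends of the range:
x = -1000: LHS = (-1000)² = 1000000; 1000000 < -2 — FAILS
x = 1000: LHS = 1000² = 1000000; 1000000 < -2 — FAILS
Hence LHS − RHS is never negative, i.e. LHS ≥ RHS throughout, so the claimed relation (<) fails for every integer in [-1000, 1000].

No integer in the range satisfies it.

Answer: Never true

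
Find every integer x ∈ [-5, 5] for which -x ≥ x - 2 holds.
Holds for: {-5, -4, -3, -2, -1, 0, 1}
Fails for: {2, 3, 4, 5}

Answer: {-5, -4, -3, -2, -1, 0, 1}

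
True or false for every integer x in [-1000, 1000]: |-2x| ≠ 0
The claim fails at x = 0:
x = 0: LHS = |-2·0| = |0| = 0; 0 ≠ 0 — FAILS

Because a single integer refutes it, the statement is false.

Answer: False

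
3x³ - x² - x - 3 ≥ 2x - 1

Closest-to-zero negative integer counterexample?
Testing negative integers from -1 downward:
x = -1: LHS = 3·(-1)³ - (-1)² - (-1) - 3 = -6, RHS = 2·(-1) - 1 = -3; -6 ≥ -3 — FAILS  ← closest negative counterexample to 0

Answer: x = -1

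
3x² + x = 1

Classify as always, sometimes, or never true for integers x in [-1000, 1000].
Track d = LHS − RHS over the integers in [-1000, 1000]. Equality would need d = 0, but d changes sign only between consecutive integers, jumping over 0:
x = -1: LHS = 3·(-1)² + (-1) = 2; 2 = 1 — FAILS  (d = 1)
x = 0: LHS = 3·0² + 0 = 0; 0 = 1 — FAILS  (d = -1)
x = 0: LHS = 3·0² + 0 = 0; 0 = 1 — FAILS  (d = -1)
x = 1: LHS = 3·1² + 1 = 4; 4 = 1 — FAILS  (d = 3)
Away from these crossings d keeps a constant sign, and checking every integer in [-1000, 1000] confirms d ≠ 0 throughout. Hence the two sides are never equal, so the claimed relation (=) fails for every integer in [-1000, 1000].

No integer in the range satisfies it.

Answer: Never true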